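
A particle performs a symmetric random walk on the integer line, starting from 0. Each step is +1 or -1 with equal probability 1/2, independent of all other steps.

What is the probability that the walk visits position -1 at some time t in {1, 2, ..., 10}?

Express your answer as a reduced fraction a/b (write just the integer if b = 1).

Answer: 193/256

Derivation:
Count via complement. Let g(t,s) = #length-t paths at position s with S_1..S_t all ≠ -1.
g(t,s) = g(t-1,s-1) + g(t-1,s+1) for s ≠ -1; g(t,-1) = 0.
t=0: g(0,0)=1
t=1: g(1,1)=1
t=2: g(2,0)=1 g(2,2)=1
t=3: g(3,1)=2 g(3,3)=1
t=4: g(4,0)=2 g(4,2)=3 g(4,4)=1
t=5: g(5,1)=5 g(5,3)=4 g(5,5)=1
t=6: g(6,0)=5 g(6,2)=9 g(6,4)=5 g(6,6)=1
t=7: g(7,1)=14 g(7,3)=14 g(7,5)=6 g(7,7)=1
t=8: g(8,0)=14 g(8,2)=28 g(8,4)=20 g(8,6)=7 g(8,8)=1
t=9: g(9,1)=42 g(9,3)=48 g(9,5)=27 g(9,7)=8 g(9,9)=1
t=10: g(10,0)=42 g(10,2)=90 g(10,4)=75 g(10,6)=35 g(10,8)=9 g(10,10)=1
Paths never hitting -1: Σ_s g(10,s) = 252
Paths hitting -1: 2^10 - 252 = 772
P = 772/1024 = 193/256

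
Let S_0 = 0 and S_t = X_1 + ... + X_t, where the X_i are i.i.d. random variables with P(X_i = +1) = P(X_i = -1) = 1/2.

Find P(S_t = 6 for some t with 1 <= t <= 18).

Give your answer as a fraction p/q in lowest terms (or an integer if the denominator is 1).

Answer: 10949/65536

Derivation:
Count via complement. Let g(t,s) = #length-t paths at position s with S_1..S_t all ≠ 6.
g(t,s) = g(t-1,s-1) + g(t-1,s+1) for s ≠ 6; g(t,6) = 0.
t=0: g(0,0)=1
t=1: g(1,-1)=1 g(1,1)=1
t=2: g(2,-2)=1 g(2,0)=2 g(2,2)=1
t=3: g(3,-3)=1 g(3,-1)=3 g(3,1)=3 g(3,3)=1
t=4: g(4,-4)=1 g(4,-2)=4 g(4,0)=6 g(4,2)=4 g(4,4)=1
t=5: g(5,-5)=1 g(5,-3)=5 g(5,-1)=10 g(5,1)=10 g(5,3)=5 g(5,5)=1
t=6: g(6,-6)=1 g(6,-4)=6 g(6,-2)=15 g(6,0)=20 g(6,2)=15 g(6,4)=6
t=7: g(7,-7)=1 g(7,-5)=7 g(7,-3)=21 g(7,-1)=35 g(7,1)=35 g(7,3)=21 g(7,5)=6
t=8: g(8,-8)=1 g(8,-6)=8 g(8,-4)=28 g(8,-2)=56 g(8,0)=70 g(8,2)=56 g(8,4)=27
t=9: g(9,-9)=1 g(9,-7)=9 g(9,-5)=36 g(9,-3)=84 g(9,-1)=126 g(9,1)=126 g(9,3)=83 g(9,5)=27
t=10: g(10,-10)=1 g(10,-8)=10 g(10,-6)=45 g(10,-4)=120 g(10,-2)=210 g(10,0)=252 g(10,2)=209 g(10,4)=110
t=11: g(11,-11)=1 g(11,-9)=11 g(11,-7)=55 g(11,-5)=165 g(11,-3)=330 g(11,-1)=462 g(11,1)=461 g(11,3)=319 g(11,5)=110
t=12: g(12,-12)=1 g(12,-10)=12 g(12,-8)=66 g(12,-6)=220 g(12,-4)=495 g(12,-2)=792 g(12,0)=923 g(12,2)=780 g(12,4)=429
t=13: g(13,-13)=1 g(13,-11)=13 g(13,-9)=78 g(13,-7)=286 g(13,-5)=715 g(13,-3)=1287 g(13,-1)=1715 g(13,1)=1703 g(13,3)=1209 g(13,5)=429
t=14: g(14,-14)=1 g(14,-12)=14 g(14,-10)=91 g(14,-8)=364 g(14,-6)=1001 g(14,-4)=2002 g(14,-2)=3002 g(14,0)=3418 g(14,2)=2912 g(14,4)=1638
t=15: g(15,-15)=1 g(15,-13)=15 g(15,-11)=105 g(15,-9)=455 g(15,-7)=1365 g(15,-5)=3003 g(15,-3)=5004 g(15,-1)=6420 g(15,1)=6330 g(15,3)=4550 g(15,5)=1638
t=16: g(16,-16)=1 g(16,-14)=16 g(16,-12)=120 g(16,-10)=560 g(16,-8)=1820 g(16,-6)=4368 g(16,-4)=8007 g(16,-2)=11424 g(16,0)=12750 g(16,2)=10880 g(16,4)=6188
t=17: g(17,-17)=1 g(17,-15)=17 g(17,-13)=136 g(17,-11)=680 g(17,-9)=2380 g(17,-7)=6188 g(17,-5)=12375 g(17,-3)=19431 g(17,-1)=24174 g(17,1)=23630 g(17,3)=17068 g(17,5)=6188
t=18: g(18,-18)=1 g(18,-16)=18 g(18,-14)=153 g(18,-12)=816 g(18,-10)=3060 g(18,-8)=8568 g(18,-6)=18563 g(18,-4)=31806 g(18,-2)=43605 g(18,0)=47804 g(18,2)=40698 g(18,4)=23256
Paths never hitting 6: Σ_s g(18,s) = 218348
Paths hitting 6: 2^18 - 218348 = 43796
P = 43796/262144 = 10949/65536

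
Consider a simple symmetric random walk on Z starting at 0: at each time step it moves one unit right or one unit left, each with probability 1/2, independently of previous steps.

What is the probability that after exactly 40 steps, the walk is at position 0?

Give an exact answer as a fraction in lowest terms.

Answer: 34461632205/274877906944

Derivation:
To return to 0 after 40 steps: need exactly 20 steps of +1 and 20 of -1.
Favorable paths: C(40,20) = 137846528820
Total paths: 2^40 = 1099511627776
P = 137846528820/1099511627776 = 34461632205/274877906944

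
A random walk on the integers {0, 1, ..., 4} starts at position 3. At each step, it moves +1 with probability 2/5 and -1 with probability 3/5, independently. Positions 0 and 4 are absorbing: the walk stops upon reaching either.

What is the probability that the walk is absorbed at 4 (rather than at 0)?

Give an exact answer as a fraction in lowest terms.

Biased walk: p = 2/5, q = 3/5, r = q/p = 3/2
Gambler's ruin: P(hit 4 before 0 | start at 3) = (1 - r^a)/(1 - r^N)
r^3 = 27/8; r^4 = 81/16
P = (1 - 27/8) / (1 - 81/16) = -19/8 / -65/16 = 38/65

Answer: 38/65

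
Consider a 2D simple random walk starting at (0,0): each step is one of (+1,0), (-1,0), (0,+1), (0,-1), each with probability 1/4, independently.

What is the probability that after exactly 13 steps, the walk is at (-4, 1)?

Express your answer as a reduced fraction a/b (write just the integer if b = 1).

Answer: 920205/67108864

Derivation:
Let h be the number of horizontal steps (so 13-h are vertical). To end at (-4,1) need (h-4)/2 right-steps and ((13-h)+1)/2 up-steps.
Sum over h with 4 ≤ h ≤ 12, h ≡ 0 (mod 2), 13-h ≡ 1 (mod 2):
h=4: C(13,4)·C(4,0)·C(9,5) = 715·1·126 = 90090
h=6: C(13,6)·C(6,1)·C(7,4) = 1716·6·35 = 360360
h=8: C(13,8)·C(8,2)·C(5,3) = 1287·28·10 = 360360
h=10: C(13,10)·C(10,3)·C(3,2) = 286·120·3 = 102960
h=12: C(13,12)·C(12,4)·C(1,1) = 13·495·1 = 6435
Total favorable: 920205
Total paths: 4^13 = 67108864
P = 920205/67108864 = 920205/67108864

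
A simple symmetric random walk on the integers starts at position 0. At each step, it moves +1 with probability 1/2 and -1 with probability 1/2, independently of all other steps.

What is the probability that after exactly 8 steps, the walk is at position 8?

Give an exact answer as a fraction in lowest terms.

To reach position 8 after 8 steps: need 8 steps of +1 and 0 of -1.
Favorable paths: C(8,8) = 1
Total paths: 2^8 = 256
P = 1/256 = 1/256

Answer: 1/256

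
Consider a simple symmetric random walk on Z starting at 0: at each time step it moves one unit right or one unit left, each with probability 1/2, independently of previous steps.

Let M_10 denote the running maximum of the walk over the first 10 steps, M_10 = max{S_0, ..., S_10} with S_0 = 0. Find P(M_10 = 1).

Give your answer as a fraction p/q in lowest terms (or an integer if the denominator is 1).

Let M_10 = max(S_0,...,S_10). Use the reflection principle: for j ≥ 1, #{paths with M_10 ≥ j} = #{S_10 ≥ j} + #{S_10 ≥ j+1}.
By reflection, #{M_10 ≥ 1} = #{S_10 ≥ 1} + #{S_10 ≥ 2} = 386 + 386 = 772.
#{M_10 ≥ 2} = #{S_10 ≥ 2} + #{S_10 ≥ 3} = 386 + 176 = 562.
#{M_10 = 1} = 772 - 562 = 210.
P(M_10 = 1) = 210/1024 = 105/512

Answer: 105/512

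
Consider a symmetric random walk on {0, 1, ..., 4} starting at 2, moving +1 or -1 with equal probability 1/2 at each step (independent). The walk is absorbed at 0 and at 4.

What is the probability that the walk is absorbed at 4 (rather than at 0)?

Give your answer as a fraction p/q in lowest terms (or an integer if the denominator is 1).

Symmetric walk (p = 1/2): the harmonic-function argument gives P(hit 4 before 0 | start at 2) = a/N.
P = 2/4 = 1/2

Answer: 1/2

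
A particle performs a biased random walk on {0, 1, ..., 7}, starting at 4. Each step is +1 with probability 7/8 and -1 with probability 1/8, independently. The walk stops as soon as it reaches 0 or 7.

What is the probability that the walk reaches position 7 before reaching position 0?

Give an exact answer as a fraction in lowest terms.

Answer: 137200/137257

Derivation:
Biased walk: p = 7/8, q = 1/8, r = q/p = 1/7
Gambler's ruin: P(hit 7 before 0 | start at 4) = (1 - r^a)/(1 - r^N)
r^4 = 1/2401; r^7 = 1/823543
P = (1 - 1/2401) / (1 - 1/823543) = 2400/2401 / 823542/823543 = 137200/137257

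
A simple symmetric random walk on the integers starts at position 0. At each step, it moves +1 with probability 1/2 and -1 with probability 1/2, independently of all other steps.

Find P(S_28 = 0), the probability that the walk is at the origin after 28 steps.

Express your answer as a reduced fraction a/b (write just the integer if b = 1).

To return to 0 after 28 steps: need exactly 14 steps of +1 and 14 of -1.
Favorable paths: C(28,14) = 40116600
Total paths: 2^28 = 268435456
P = 40116600/268435456 = 5014575/33554432

Answer: 5014575/33554432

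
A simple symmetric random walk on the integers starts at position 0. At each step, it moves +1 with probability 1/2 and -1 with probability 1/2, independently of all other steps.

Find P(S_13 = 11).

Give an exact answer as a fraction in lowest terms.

To reach position 11 after 13 steps: need 12 steps of +1 and 1 of -1.
Favorable paths: C(13,12) = 13
Total paths: 2^13 = 8192
P = 13/8192 = 13/8192

Answer: 13/8192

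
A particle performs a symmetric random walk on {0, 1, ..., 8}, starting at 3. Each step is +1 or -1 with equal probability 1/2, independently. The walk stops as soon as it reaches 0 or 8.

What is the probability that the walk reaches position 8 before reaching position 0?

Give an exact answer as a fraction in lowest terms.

Symmetric walk (p = 1/2): the harmonic-function argument gives P(hit 8 before 0 | start at 3) = a/N.
P = 3/8 = 3/8

Answer: 3/8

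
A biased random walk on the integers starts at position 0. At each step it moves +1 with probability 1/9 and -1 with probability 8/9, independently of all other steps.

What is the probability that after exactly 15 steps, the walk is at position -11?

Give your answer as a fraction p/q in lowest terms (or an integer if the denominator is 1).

To reach position -11 after 15 steps: need 2 steps of +1 and 13 steps of -1.
Number of such sequences: C(15,2) = 105
Each has probability (1/9)^2 · (8/9)^13 = 549755813888/205891132094649
P = 105 · 549755813888/205891132094649 = 19241453486080/68630377364883

Answer: 19241453486080/68630377364883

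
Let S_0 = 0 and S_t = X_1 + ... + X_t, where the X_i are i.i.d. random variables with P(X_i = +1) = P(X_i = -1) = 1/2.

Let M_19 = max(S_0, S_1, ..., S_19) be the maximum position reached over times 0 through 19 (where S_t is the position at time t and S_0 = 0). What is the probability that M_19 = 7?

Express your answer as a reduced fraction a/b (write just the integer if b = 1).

Let M_19 = max(S_0,...,S_19). Use the reflection principle: for j ≥ 1, #{paths with M_19 ≥ j} = #{S_19 ≥ j} + #{S_19 ≥ j+1}.
By reflection, #{M_19 ≥ 7} = #{S_19 ≥ 7} + #{S_19 ≥ 8} = 43796 + 16664 = 60460.
#{M_19 ≥ 8} = #{S_19 ≥ 8} + #{S_19 ≥ 9} = 16664 + 16664 = 33328.
#{M_19 = 7} = 60460 - 33328 = 27132.
P(M_19 = 7) = 27132/524288 = 6783/131072

Answer: 6783/131072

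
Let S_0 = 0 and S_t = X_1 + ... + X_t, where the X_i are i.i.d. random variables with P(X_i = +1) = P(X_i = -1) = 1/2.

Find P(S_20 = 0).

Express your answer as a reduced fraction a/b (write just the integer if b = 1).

To reach position 0 after 20 steps: need 10 steps of +1 and 10 of -1.
Favorable paths: C(20,10) = 184756
Total paths: 2^20 = 1048576
P = 184756/1048576 = 46189/262144

Answer: 46189/262144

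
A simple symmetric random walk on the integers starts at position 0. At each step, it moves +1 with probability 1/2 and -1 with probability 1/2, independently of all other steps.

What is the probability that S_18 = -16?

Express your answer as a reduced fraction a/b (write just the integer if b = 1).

Answer: 9/131072

Derivation:
To reach position -16 after 18 steps: need 1 step of +1 and 17 of -1.
Favorable paths: C(18,1) = 18
Total paths: 2^18 = 262144
P = 18/262144 = 9/131072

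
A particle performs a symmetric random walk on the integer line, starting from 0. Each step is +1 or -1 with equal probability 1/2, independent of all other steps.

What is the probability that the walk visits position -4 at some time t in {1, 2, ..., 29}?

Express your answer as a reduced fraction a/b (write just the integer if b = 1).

Count via complement. Let g(t,s) = #length-t paths at position s with S_1..S_t all ≠ -4.
g(t,s) = g(t-1,s-1) + g(t-1,s+1) for s ≠ -4; g(t,-4) = 0.
t=0: g(0,0)=1
t=1: g(1,-1)=1 g(1,1)=1
t=2: g(2,-2)=1 g(2,0)=2 g(2,2)=1
t=3: g(3,-3)=1 g(3,-1)=3 g(3,1)=3 g(3,3)=1
t=4: g(4,-2)=4 g(4,0)=6 g(4,2)=4 g(4,4)=1
t=5: g(5,-3)=4 g(5,-1)=10 g(5,1)=10 g(5,3)=5 g(5,5)=1
t=6: g(6,-2)=14 g(6,0)=20 g(6,2)=15 g(6,4)=6 g(6,6)=1
t=7: g(7,-3)=14 g(7,-1)=34 g(7,1)=35 g(7,3)=21 g(7,5)=7 g(7,7)=1
t=8: g(8,-2)=48 g(8,0)=69 g(8,2)=56 g(8,4)=28 g(8,6)=8 g(8,8)=1
t=9: g(9,-3)=48 g(9,-1)=117 g(9,1)=125 g(9,3)=84 g(9,5)=36 g(9,7)=9 g(9,9)=1
t=10: g(10,-2)=165 g(10,0)=242 g(10,2)=209 g(10,4)=120 g(10,6)=45 g(10,8)=10 g(10,10)=1
t=11: g(11,-3)=165 g(11,-1)=407 g(11,1)=451 g(11,3)=329 g(11,5)=165 g(11,7)=55 g(11,9)=11 g(11,11)=1
t=12: g(12,-2)=572 g(12,0)=858 g(12,2)=780 g(12,4)=494 g(12,6)=220 g(12,8)=66 g(12,10)=12 g(12,12)=1
t=13: g(13,-3)=572 g(13,-1)=1430 g(13,1)=1638 g(13,3)=1274 g(13,5)=714 g(13,7)=286 g(13,9)=78 g(13,11)=13 g(13,13)=1
t=14: g(14,-2)=2002 g(14,0)=3068 g(14,2)=2912 g(14,4)=1988 g(14,6)=1000 g(14,8)=364 g(14,10)=91 g(14,12)=14 g(14,14)=1
t=15: g(15,-3)=2002 g(15,-1)=5070 g(15,1)=5980 g(15,3)=4900 g(15,5)=2988 g(15,7)=1364 g(15,9)=455 g(15,11)=105 g(15,13)=15 g(15,15)=1
t=16: g(16,-2)=7072 g(16,0)=11050 g(16,2)=10880 g(16,4)=7888 g(16,6)=4352 g(16,8)=1819 g(16,10)=560 g(16,12)=120 g(16,14)=16 g(16,16)=1
t=17: g(17,-3)=7072 g(17,-1)=18122 g(17,1)=21930 g(17,3)=18768 g(17,5)=12240 g(17,7)=6171 g(17,9)=2379 g(17,11)=680 g(17,13)=136 g(17,15)=17 g(17,17)=1
t=18: g(18,-2)=25194 g(18,0)=40052 g(18,2)=40698 g(18,4)=31008 g(18,6)=18411 g(18,8)=8550 g(18,10)=3059 g(18,12)=816 g(18,14)=153 g(18,16)=18 g(18,18)=1
t=19: g(19,-3)=25194 g(19,-1)=65246 g(19,1)=80750 g(19,3)=71706 g(19,5)=49419 g(19,7)=26961 g(19,9)=11609 g(19,11)=3875 g(19,13)=969 g(19,15)=171 g(19,17)=19 g(19,19)=1
t=20: g(20,-2)=90440 g(20,0)=145996 g(20,2)=152456 g(20,4)=121125 g(20,6)=76380 g(20,8)=38570 g(20,10)=15484 g(20,12)=4844 g(20,14)=1140 g(20,16)=190 g(20,18)=20 g(20,20)=1
t=21: g(21,-3)=90440 g(21,-1)=236436 g(21,1)=298452 g(21,3)=273581 g(21,5)=197505 g(21,7)=114950 g(21,9)=54054 g(21,11)=20328 g(21,13)=5984 g(21,15)=1330 g(21,17)=210 g(21,19)=21 g(21,21)=1
t=22: g(22,-2)=326876 g(22,0)=534888 g(22,2)=572033 g(22,4)=471086 g(22,6)=312455 g(22,8)=169004 g(22,10)=74382 g(22,12)=26312 g(22,14)=7314 g(22,16)=1540 g(22,18)=231 g(22,20)=22 g(22,22)=1
t=23: g(23,-3)=326876 g(23,-1)=861764 g(23,1)=1106921 g(23,3)=1043119 g(23,5)=783541 g(23,7)=481459 g(23,9)=243386 g(23,11)=100694 g(23,13)=33626 g(23,15)=8854 g(23,17)=1771 g(23,19)=253 g(23,21)=23 g(23,23)=1
t=24: g(24,-2)=1188640 g(24,0)=1968685 g(24,2)=2150040 g(24,4)=1826660 g(24,6)=1265000 g(24,8)=724845 g(24,10)=344080 g(24,12)=134320 g(24,14)=42480 g(24,16)=10625 g(24,18)=2024 g(24,20)=276 g(24,22)=24 g(24,24)=1
t=25: g(25,-3)=1188640 g(25,-1)=3157325 g(25,1)=4118725 g(25,3)=3976700 g(25,5)=3091660 g(25,7)=1989845 g(25,9)=1068925 g(25,11)=478400 g(25,13)=176800 g(25,15)=53105 g(25,17)=12649 g(25,19)=2300 g(25,21)=300 g(25,23)=25 g(25,25)=1
t=26: g(26,-2)=4345965 g(26,0)=7276050 g(26,2)=8095425 g(26,4)=7068360 g(26,6)=5081505 g(26,8)=3058770 g(26,10)=1547325 g(26,12)=655200 g(26,14)=229905 g(26,16)=65754 g(26,18)=14949 g(26,20)=2600 g(26,22)=325 g(26,24)=26 g(26,26)=1
t=27: g(27,-3)=4345965 g(27,-1)=11622015 g(27,1)=15371475 g(27,3)=15163785 g(27,5)=12149865 g(27,7)=8140275 g(27,9)=4606095 g(27,11)=2202525 g(27,13)=885105 g(27,15)=295659 g(27,17)=80703 g(27,19)=17549 g(27,21)=2925 g(27,23)=351 g(27,25)=27 g(27,27)=1
t=28: g(28,-2)=15967980 g(28,0)=26993490 g(28,2)=30535260 g(28,4)=27313650 g(28,6)=20290140 g(28,8)=12746370 g(28,10)=6808620 g(28,12)=3087630 g(28,14)=1180764 g(28,16)=376362 g(28,18)=98252 g(28,20)=20474 g(28,22)=3276 g(28,24)=378 g(28,26)=28 g(28,28)=1
t=29: g(29,-3)=15967980 g(29,-1)=42961470 g(29,1)=57528750 g(29,3)=57848910 g(29,5)=47603790 g(29,7)=33036510 g(29,9)=19554990 g(29,11)=9896250 g(29,13)=4268394 g(29,15)=1557126 g(29,17)=474614 g(29,19)=118726 g(29,21)=23750 g(29,23)=3654 g(29,25)=406 g(29,27)=29 g(29,29)=1
Paths never hitting -4: Σ_s g(29,s) = 290845350
Paths hitting -4: 2^29 - 290845350 = 246025562
P = 246025562/536870912 = 123012781/268435456

Answer: 123012781/268435456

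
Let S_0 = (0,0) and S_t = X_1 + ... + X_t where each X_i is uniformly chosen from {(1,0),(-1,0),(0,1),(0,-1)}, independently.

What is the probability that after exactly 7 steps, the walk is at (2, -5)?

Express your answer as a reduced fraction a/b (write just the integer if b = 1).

Answer: 21/16384

Derivation:
Let h be the number of horizontal steps (so 7-h are vertical). To end at (2,-5) need (h+2)/2 right-steps and ((7-h)-5)/2 up-steps.
Sum over h with 2 ≤ h ≤ 2, h ≡ 0 (mod 2), 7-h ≡ 1 (mod 2):
h=2: C(7,2)·C(2,2)·C(5,0) = 21·1·1 = 21
Total favorable: 21
Total paths: 4^7 = 16384
P = 21/16384 = 21/16384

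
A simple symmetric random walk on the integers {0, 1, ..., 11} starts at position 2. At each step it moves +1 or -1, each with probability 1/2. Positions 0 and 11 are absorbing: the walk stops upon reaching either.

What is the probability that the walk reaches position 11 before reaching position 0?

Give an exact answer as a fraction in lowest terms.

Answer: 2/11

Derivation:
Symmetric walk (p = 1/2): the harmonic-function argument gives P(hit 11 before 0 | start at 2) = a/N.
P = 2/11 = 2/11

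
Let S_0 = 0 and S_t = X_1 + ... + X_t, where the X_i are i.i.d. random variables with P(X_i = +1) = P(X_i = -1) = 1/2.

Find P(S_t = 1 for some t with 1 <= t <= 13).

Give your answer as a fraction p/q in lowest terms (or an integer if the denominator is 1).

Answer: 1619/2048

Derivation:
Count via complement. Let g(t,s) = #length-t paths at position s with S_1..S_t all ≠ 1.
g(t,s) = g(t-1,s-1) + g(t-1,s+1) for s ≠ 1; g(t,1) = 0.
t=0: g(0,0)=1
t=1: g(1,-1)=1
t=2: g(2,-2)=1 g(2,0)=1
t=3: g(3,-3)=1 g(3,-1)=2
t=4: g(4,-4)=1 g(4,-2)=3 g(4,0)=2
t=5: g(5,-5)=1 g(5,-3)=4 g(5,-1)=5
t=6: g(6,-6)=1 g(6,-4)=5 g(6,-2)=9 g(6,0)=5
t=7: g(7,-7)=1 g(7,-5)=6 g(7,-3)=14 g(7,-1)=14
t=8: g(8,-8)=1 g(8,-6)=7 g(8,-4)=20 g(8,-2)=28 g(8,0)=14
t=9: g(9,-9)=1 g(9,-7)=8 g(9,-5)=27 g(9,-3)=48 g(9,-1)=42
t=10: g(10,-10)=1 g(10,-8)=9 g(10,-6)=35 g(10,-4)=75 g(10,-2)=90 g(10,0)=42
t=11: g(11,-11)=1 g(11,-9)=10 g(11,-7)=44 g(11,-5)=110 g(11,-3)=165 g(11,-1)=132
t=12: g(12,-12)=1 g(12,-10)=11 g(12,-8)=54 g(12,-6)=154 g(12,-4)=275 g(12,-2)=297 g(12,0)=132
t=13: g(13,-13)=1 g(13,-11)=12 g(13,-9)=65 g(13,-7)=208 g(13,-5)=429 g(13,-3)=572 g(13,-1)=429
Paths never hitting 1: Σ_s g(13,s) = 1716
Paths hitting 1: 2^13 - 1716 = 6476
P = 6476/8192 = 1619/2048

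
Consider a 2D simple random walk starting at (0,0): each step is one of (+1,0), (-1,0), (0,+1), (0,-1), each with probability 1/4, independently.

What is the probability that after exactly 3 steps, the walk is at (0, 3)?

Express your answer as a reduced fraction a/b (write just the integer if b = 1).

Answer: 1/64

Derivation:
Let h be the number of horizontal steps (so 3-h are vertical). To end at (0,3) need (h+0)/2 right-steps and ((3-h)+3)/2 up-steps.
Sum over h with 0 ≤ h ≤ 0, h ≡ 0 (mod 2), 3-h ≡ 1 (mod 2):
h=0: C(3,0)·C(0,0)·C(3,3) = 1·1·1 = 1
Total favorable: 1
Total paths: 4^3 = 64
P = 1/64 = 1/64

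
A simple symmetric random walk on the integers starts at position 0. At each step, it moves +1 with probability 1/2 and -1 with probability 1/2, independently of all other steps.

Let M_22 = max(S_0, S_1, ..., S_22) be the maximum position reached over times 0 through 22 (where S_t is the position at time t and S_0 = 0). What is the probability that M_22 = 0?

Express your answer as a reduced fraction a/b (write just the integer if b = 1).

Answer: 88179/524288

Derivation:
Let M_22 = max(S_0,...,S_22). Use the reflection principle: for j ≥ 1, #{paths with M_22 ≥ j} = #{S_22 ≥ j} + #{S_22 ≥ j+1}.
P(M_22 ≥ 0) = 1 since S_0 = 0, so #{M_22 ≥ 0} = 4194304.
#{M_22 ≥ 1} = #{S_22 ≥ 1} + #{S_22 ≥ 2} = 1744436 + 1744436 = 3488872.
#{M_22 = 0} = 4194304 - 3488872 = 705432.
P(M_22 = 0) = 705432/4194304 = 88179/524288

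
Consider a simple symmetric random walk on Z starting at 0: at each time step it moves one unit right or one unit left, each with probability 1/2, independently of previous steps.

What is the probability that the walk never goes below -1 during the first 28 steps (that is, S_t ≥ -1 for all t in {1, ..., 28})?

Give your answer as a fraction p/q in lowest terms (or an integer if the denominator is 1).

Answer: 9694845/33554432

Derivation:
Let f(t,s) = #length-t paths at position s with S_1..S_t all ≥ -1.
f(t,s) = f(t-1,s-1) + f(t-1,s+1) for s ≥ -1; f(t,s) = 0 for s < -1.
t=0: f(0,0)=1
t=1: f(1,-1)=1 f(1,1)=1
t=2: f(2,0)=2 f(2,2)=1
t=3: f(3,-1)=2 f(3,1)=3 f(3,3)=1
t=4: f(4,0)=5 f(4,2)=4 f(4,4)=1
t=5: f(5,-1)=5 f(5,1)=9 f(5,3)=5 f(5,5)=1
t=6: f(6,0)=14 f(6,2)=14 f(6,4)=6 f(6,6)=1
t=7: f(7,-1)=14 f(7,1)=28 f(7,3)=20 f(7,5)=7 f(7,7)=1
t=8: f(8,0)=42 f(8,2)=48 f(8,4)=27 f(8,6)=8 f(8,8)=1
t=9: f(9,-1)=42 f(9,1)=90 f(9,3)=75 f(9,5)=35 f(9,7)=9 f(9,9)=1
t=10: f(10,0)=132 f(10,2)=165 f(10,4)=110 f(10,6)=44 f(10,8)=10 f(10,10)=1
t=11: f(11,-1)=132 f(11,1)=297 f(11,3)=275 f(11,5)=154 f(11,7)=54 f(11,9)=11 f(11,11)=1
t=12: f(12,0)=429 f(12,2)=572 f(12,4)=429 f(12,6)=208 f(12,8)=65 f(12,10)=12 f(12,12)=1
t=13: f(13,-1)=429 f(13,1)=1001 f(13,3)=1001 f(13,5)=637 f(13,7)=273 f(13,9)=77 f(13,11)=13 f(13,13)=1
t=14: f(14,0)=1430 f(14,2)=2002 f(14,4)=1638 f(14,6)=910 f(14,8)=350 f(14,10)=90 f(14,12)=14 f(14,14)=1
t=15: f(15,-1)=1430 f(15,1)=3432 f(15,3)=3640 f(15,5)=2548 f(15,7)=1260 f(15,9)=440 f(15,11)=104 f(15,13)=15 f(15,15)=1
t=16: f(16,0)=4862 f(16,2)=7072 f(16,4)=6188 f(16,6)=3808 f(16,8)=1700 f(16,10)=544 f(16,12)=119 f(16,14)=16 f(16,16)=1
t=17: f(17,-1)=4862 f(17,1)=11934 f(17,3)=13260 f(17,5)=9996 f(17,7)=5508 f(17,9)=2244 f(17,11)=663 f(17,13)=135 f(17,15)=17 f(17,17)=1
t=18: f(18,0)=16796 f(18,2)=25194 f(18,4)=23256 f(18,6)=15504 f(18,8)=7752 f(18,10)=2907 f(18,12)=798 f(18,14)=152 f(18,16)=18 f(18,18)=1
t=19: f(19,-1)=16796 f(19,1)=41990 f(19,3)=48450 f(19,5)=38760 f(19,7)=23256 f(19,9)=10659 f(19,11)=3705 f(19,13)=950 f(19,15)=170 f(19,17)=19 f(19,19)=1
t=20: f(20,0)=58786 f(20,2)=90440 f(20,4)=87210 f(20,6)=62016 f(20,8)=33915 f(20,10)=14364 f(20,12)=4655 f(20,14)=1120 f(20,16)=189 f(20,18)=20 f(20,20)=1
t=21: f(21,-1)=58786 f(21,1)=149226 f(21,3)=177650 f(21,5)=149226 f(21,7)=95931 f(21,9)=48279 f(21,11)=19019 f(21,13)=5775 f(21,15)=1309 f(21,17)=209 f(21,19)=21 f(21,21)=1
t=22: f(22,0)=208012 f(22,2)=326876 f(22,4)=326876 f(22,6)=245157 f(22,8)=144210 f(22,10)=67298 f(22,12)=24794 f(22,14)=7084 f(22,16)=1518 f(22,18)=230 f(22,20)=22 f(22,22)=1
t=23: f(23,-1)=208012 f(23,1)=534888 f(23,3)=653752 f(23,5)=572033 f(23,7)=389367 f(23,9)=211508 f(23,11)=92092 f(23,13)=31878 f(23,15)=8602 f(23,17)=1748 f(23,19)=252 f(23,21)=23 f(23,23)=1
t=24: f(24,0)=742900 f(24,2)=1188640 f(24,4)=1225785 f(24,6)=961400 f(24,8)=600875 f(24,10)=303600 f(24,12)=123970 f(24,14)=40480 f(24,16)=10350 f(24,18)=2000 f(24,20)=275 f(24,22)=24 f(24,24)=1
t=25: f(25,-1)=742900 f(25,1)=1931540 f(25,3)=2414425 f(25,5)=2187185 f(25,7)=1562275 f(25,9)=904475 f(25,11)=427570 f(25,13)=164450 f(25,15)=50830 f(25,17)=12350 f(25,19)=2275 f(25,21)=299 f(25,23)=25 f(25,25)=1
t=26: f(26,0)=2674440 f(26,2)=4345965 f(26,4)=4601610 f(26,6)=3749460 f(26,8)=2466750 f(26,10)=1332045 f(26,12)=592020 f(26,14)=215280 f(26,16)=63180 f(26,18)=14625 f(26,20)=2574 f(26,22)=324 f(26,24)=26 f(26,26)=1
t=27: f(27,-1)=2674440 f(27,1)=7020405 f(27,3)=8947575 f(27,5)=8351070 f(27,7)=6216210 f(27,9)=3798795 f(27,11)=1924065 f(27,13)=807300 f(27,15)=278460 f(27,17)=77805 f(27,19)=17199 f(27,21)=2898 f(27,23)=350 f(27,25)=27 f(27,27)=1
t=28: f(28,0)=9694845 f(28,2)=15967980 f(28,4)=17298645 f(28,6)=14567280 f(28,8)=10015005 f(28,10)=5722860 f(28,12)=2731365 f(28,14)=1085760 f(28,16)=356265 f(28,18)=95004 f(28,20)=20097 f(28,22)=3248 f(28,24)=377 f(28,26)=28 f(28,28)=1
Σ_s f(28,s) = 77558760
P = 77558760/268435456 = 9694845/33554432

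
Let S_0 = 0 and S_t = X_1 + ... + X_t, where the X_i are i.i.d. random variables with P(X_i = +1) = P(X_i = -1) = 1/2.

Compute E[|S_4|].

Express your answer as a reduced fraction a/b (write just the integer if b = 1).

S_4 takes values m ≡ 0 (mod 2) with |m| ≤ 4; P(S_4=m) = C(4,(4+m)/2)/2^4.
Total paths: 2^4 = 16
Distribution: P(S=-4)=1/16, P(S=-2)=4/16, P(S=0)=6/16, P(S=2)=4/16, P(S=4)=1/16
E[|S_4|] = Σ_m |m|·P(S_4=m) = 24/16 = 3/2

Answer: 3/2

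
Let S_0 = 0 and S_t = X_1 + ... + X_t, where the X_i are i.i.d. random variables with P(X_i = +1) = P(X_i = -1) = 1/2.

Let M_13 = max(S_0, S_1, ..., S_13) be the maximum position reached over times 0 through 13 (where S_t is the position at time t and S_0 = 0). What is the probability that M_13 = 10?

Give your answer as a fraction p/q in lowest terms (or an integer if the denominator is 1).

Answer: 13/8192

Derivation:
Let M_13 = max(S_0,...,S_13). Use the reflection principle: for j ≥ 1, #{paths with M_13 ≥ j} = #{S_13 ≥ j} + #{S_13 ≥ j+1}.
By reflection, #{M_13 ≥ 10} = #{S_13 ≥ 10} + #{S_13 ≥ 11} = 14 + 14 = 28.
#{M_13 ≥ 11} = #{S_13 ≥ 11} + #{S_13 ≥ 12} = 14 + 1 = 15.
#{M_13 = 10} = 28 - 15 = 13.
P(M_13 = 10) = 13/8192 = 13/8192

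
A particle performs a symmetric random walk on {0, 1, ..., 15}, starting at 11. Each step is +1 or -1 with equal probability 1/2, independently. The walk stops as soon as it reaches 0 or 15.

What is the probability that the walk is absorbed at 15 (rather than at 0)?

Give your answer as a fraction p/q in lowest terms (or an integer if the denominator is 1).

Answer: 11/15

Derivation:
Symmetric walk (p = 1/2): the harmonic-function argument gives P(hit 15 before 0 | start at 11) = a/N.
P = 11/15 = 11/15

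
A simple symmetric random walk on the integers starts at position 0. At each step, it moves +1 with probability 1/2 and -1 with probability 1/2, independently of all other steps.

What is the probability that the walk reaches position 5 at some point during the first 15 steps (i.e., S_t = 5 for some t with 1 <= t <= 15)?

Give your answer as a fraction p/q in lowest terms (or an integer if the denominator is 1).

Count via complement. Let g(t,s) = #length-t paths at position s with S_1..S_t all ≠ 5.
g(t,s) = g(t-1,s-1) + g(t-1,s+1) for s ≠ 5; g(t,5) = 0.
t=0: g(0,0)=1
t=1: g(1,-1)=1 g(1,1)=1
t=2: g(2,-2)=1 g(2,0)=2 g(2,2)=1
t=3: g(3,-3)=1 g(3,-1)=3 g(3,1)=3 g(3,3)=1
t=4: g(4,-4)=1 g(4,-2)=4 g(4,0)=6 g(4,2)=4 g(4,4)=1
t=5: g(5,-5)=1 g(5,-3)=5 g(5,-1)=10 g(5,1)=10 g(5,3)=5
t=6: g(6,-6)=1 g(6,-4)=6 g(6,-2)=15 g(6,0)=20 g(6,2)=15 g(6,4)=5
t=7: g(7,-7)=1 g(7,-5)=7 g(7,-3)=21 g(7,-1)=35 g(7,1)=35 g(7,3)=20
t=8: g(8,-8)=1 g(8,-6)=8 g(8,-4)=28 g(8,-2)=56 g(8,0)=70 g(8,2)=55 g(8,4)=20
t=9: g(9,-9)=1 g(9,-7)=9 g(9,-5)=36 g(9,-3)=84 g(9,-1)=126 g(9,1)=125 g(9,3)=75
t=10: g(10,-10)=1 g(10,-8)=10 g(10,-6)=45 g(10,-4)=120 g(10,-2)=210 g(10,0)=251 g(10,2)=200 g(10,4)=75
t=11: g(11,-11)=1 g(11,-9)=11 g(11,-7)=55 g(11,-5)=165 g(11,-3)=330 g(11,-1)=461 g(11,1)=451 g(11,3)=275
t=12: g(12,-12)=1 g(12,-10)=12 g(12,-8)=66 g(12,-6)=220 g(12,-4)=495 g(12,-2)=791 g(12,0)=912 g(12,2)=726 g(12,4)=275
t=13: g(13,-13)=1 g(13,-11)=13 g(13,-9)=78 g(13,-7)=286 g(13,-5)=715 g(13,-3)=1286 g(13,-1)=1703 g(13,1)=1638 g(13,3)=1001
t=14: g(14,-14)=1 g(14,-12)=14 g(14,-10)=91 g(14,-8)=364 g(14,-6)=1001 g(14,-4)=2001 g(14,-2)=2989 g(14,0)=3341 g(14,2)=2639 g(14,4)=1001
t=15: g(15,-15)=1 g(15,-13)=15 g(15,-11)=105 g(15,-9)=455 g(15,-7)=1365 g(15,-5)=3002 g(15,-3)=4990 g(15,-1)=6330 g(15,1)=5980 g(15,3)=3640
Paths never hitting 5: Σ_s g(15,s) = 25883
Paths hitting 5: 2^15 - 25883 = 6885
P = 6885/32768 = 6885/32768

Answer: 6885/32768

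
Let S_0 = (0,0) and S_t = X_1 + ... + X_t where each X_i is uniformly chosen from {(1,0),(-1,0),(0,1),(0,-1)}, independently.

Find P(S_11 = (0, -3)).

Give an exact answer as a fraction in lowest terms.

Let h be the number of horizontal steps (so 11-h are vertical). To end at (0,-3) need (h+0)/2 right-steps and ((11-h)-3)/2 up-steps.
Sum over h with 0 ≤ h ≤ 8, h ≡ 0 (mod 2), 11-h ≡ 1 (mod 2):
h=0: C(11,0)·C(0,0)·C(11,4) = 1·1·330 = 330
h=2: C(11,2)·C(2,1)·C(9,3) = 55·2·84 = 9240
h=4: C(11,4)·C(4,2)·C(7,2) = 330·6·21 = 41580
h=6: C(11,6)·C(6,3)·C(5,1) = 462·20·5 = 46200
h=8: C(11,8)·C(8,4)·C(3,0) = 165·70·1 = 11550
Total favorable: 108900
Total paths: 4^11 = 4194304
P = 108900/4194304 = 27225/1048576

Answer: 27225/1048576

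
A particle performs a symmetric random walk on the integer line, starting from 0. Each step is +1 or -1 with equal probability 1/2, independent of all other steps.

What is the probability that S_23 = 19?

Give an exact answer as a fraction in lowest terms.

Answer: 253/8388608

Derivation:
To reach position 19 after 23 steps: need 21 steps of +1 and 2 of -1.
Favorable paths: C(23,21) = 253
Total paths: 2^23 = 8388608
P = 253/8388608 = 253/8388608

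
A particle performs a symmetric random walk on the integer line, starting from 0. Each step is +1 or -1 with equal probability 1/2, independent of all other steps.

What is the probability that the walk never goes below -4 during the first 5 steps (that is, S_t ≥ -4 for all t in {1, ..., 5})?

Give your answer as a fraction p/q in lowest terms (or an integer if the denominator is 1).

Let f(t,s) = #length-t paths at position s with S_1..S_t all ≥ -4.
f(t,s) = f(t-1,s-1) + f(t-1,s+1) for s ≥ -4; f(t,s) = 0 for s < -4.
t=0: f(0,0)=1
t=1: f(1,-1)=1 f(1,1)=1
t=2: f(2,-2)=1 f(2,0)=2 f(2,2)=1
t=3: f(3,-3)=1 f(3,-1)=3 f(3,1)=3 f(3,3)=1
t=4: f(4,-4)=1 f(4,-2)=4 f(4,0)=6 f(4,2)=4 f(4,4)=1
t=5: f(5,-3)=5 f(5,-1)=10 f(5,1)=10 f(5,3)=5 f(5,5)=1
Σ_s f(5,s) = 31
P = 31/32 = 31/32

Answer: 31/32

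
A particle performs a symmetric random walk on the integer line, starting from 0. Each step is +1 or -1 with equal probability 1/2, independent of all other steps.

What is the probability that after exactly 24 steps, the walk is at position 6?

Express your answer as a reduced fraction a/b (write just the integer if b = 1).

Answer: 81719/1048576

Derivation:
To reach position 6 after 24 steps: need 15 steps of +1 and 9 of -1.
Favorable paths: C(24,15) = 1307504
Total paths: 2^24 = 16777216
P = 1307504/16777216 = 81719/1048576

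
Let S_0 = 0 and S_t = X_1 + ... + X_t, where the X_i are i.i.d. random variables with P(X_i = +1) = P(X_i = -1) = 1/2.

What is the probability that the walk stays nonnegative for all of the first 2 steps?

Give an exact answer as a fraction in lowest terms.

Answer: 1/2

Derivation:
Let f(t,s) = #length-t paths at position s with S_1..S_t all ≥ 0.
f(t,s) = f(t-1,s-1) + f(t-1,s+1) for s ≥ 0; f(t,s) = 0 for s < 0.
t=0: f(0,0)=1
t=1: f(1,1)=1
t=2: f(2,0)=1 f(2,2)=1
Σ_s f(2,s) = 2
P = 2/4 = 1/2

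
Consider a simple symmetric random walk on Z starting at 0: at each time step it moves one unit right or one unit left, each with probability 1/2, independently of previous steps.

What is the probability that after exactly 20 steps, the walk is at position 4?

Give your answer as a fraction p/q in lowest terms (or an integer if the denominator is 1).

To reach position 4 after 20 steps: need 12 steps of +1 and 8 of -1.
Favorable paths: C(20,12) = 125970
Total paths: 2^20 = 1048576
P = 125970/1048576 = 62985/524288

Answer: 62985/524288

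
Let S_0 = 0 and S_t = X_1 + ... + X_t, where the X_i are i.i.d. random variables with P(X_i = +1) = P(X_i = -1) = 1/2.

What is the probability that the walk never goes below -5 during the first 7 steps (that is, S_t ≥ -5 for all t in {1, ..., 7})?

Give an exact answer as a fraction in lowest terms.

Let f(t,s) = #length-t paths at position s with S_1..S_t all ≥ -5.
f(t,s) = f(t-1,s-1) + f(t-1,s+1) for s ≥ -5; f(t,s) = 0 for s < -5.
t=0: f(0,0)=1
t=1: f(1,-1)=1 f(1,1)=1
t=2: f(2,-2)=1 f(2,0)=2 f(2,2)=1
t=3: f(3,-3)=1 f(3,-1)=3 f(3,1)=3 f(3,3)=1
t=4: f(4,-4)=1 f(4,-2)=4 f(4,0)=6 f(4,2)=4 f(4,4)=1
t=5: f(5,-5)=1 f(5,-3)=5 f(5,-1)=10 f(5,1)=10 f(5,3)=5 f(5,5)=1
t=6: f(6,-4)=6 f(6,-2)=15 f(6,0)=20 f(6,2)=15 f(6,4)=6 f(6,6)=1
t=7: f(7,-5)=6 f(7,-3)=21 f(7,-1)=35 f(7,1)=35 f(7,3)=21 f(7,5)=7 f(7,7)=1
Σ_s f(7,s) = 126
P = 126/128 = 63/64

Answer: 63/64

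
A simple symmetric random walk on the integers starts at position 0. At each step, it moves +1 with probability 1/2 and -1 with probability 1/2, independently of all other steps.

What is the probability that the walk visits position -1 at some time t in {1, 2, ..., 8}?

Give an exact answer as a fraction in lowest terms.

Answer: 93/128

Derivation:
Count via complement. Let g(t,s) = #length-t paths at position s with S_1..S_t all ≠ -1.
g(t,s) = g(t-1,s-1) + g(t-1,s+1) for s ≠ -1; g(t,-1) = 0.
t=0: g(0,0)=1
t=1: g(1,1)=1
t=2: g(2,0)=1 g(2,2)=1
t=3: g(3,1)=2 g(3,3)=1
t=4: g(4,0)=2 g(4,2)=3 g(4,4)=1
t=5: g(5,1)=5 g(5,3)=4 g(5,5)=1
t=6: g(6,0)=5 g(6,2)=9 g(6,4)=5 g(6,6)=1
t=7: g(7,1)=14 g(7,3)=14 g(7,5)=6 g(7,7)=1
t=8: g(8,0)=14 g(8,2)=28 g(8,4)=20 g(8,6)=7 g(8,8)=1
Paths never hitting -1: Σ_s g(8,s) = 70
Paths hitting -1: 2^8 - 70 = 186
P = 186/256 = 93/128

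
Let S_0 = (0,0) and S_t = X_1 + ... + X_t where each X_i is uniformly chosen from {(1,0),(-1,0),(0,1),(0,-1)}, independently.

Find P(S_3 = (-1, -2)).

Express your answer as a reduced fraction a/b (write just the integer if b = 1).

Answer: 3/64

Derivation:
Let h be the number of horizontal steps (so 3-h are vertical). To end at (-1,-2) need (h-1)/2 right-steps and ((3-h)-2)/2 up-steps.
Sum over h with 1 ≤ h ≤ 1, h ≡ 1 (mod 2), 3-h ≡ 0 (mod 2):
h=1: C(3,1)·C(1,0)·C(2,0) = 3·1·1 = 3
Total favorable: 3
Total paths: 4^3 = 64
P = 3/64 = 3/64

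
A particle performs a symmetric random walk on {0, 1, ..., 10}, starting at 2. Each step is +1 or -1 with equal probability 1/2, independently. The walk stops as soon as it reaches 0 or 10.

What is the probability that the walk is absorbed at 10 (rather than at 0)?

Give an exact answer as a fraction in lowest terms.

Answer: 1/5

Derivation:
Symmetric walk (p = 1/2): the harmonic-function argument gives P(hit 10 before 0 | start at 2) = a/N.
P = 2/10 = 1/5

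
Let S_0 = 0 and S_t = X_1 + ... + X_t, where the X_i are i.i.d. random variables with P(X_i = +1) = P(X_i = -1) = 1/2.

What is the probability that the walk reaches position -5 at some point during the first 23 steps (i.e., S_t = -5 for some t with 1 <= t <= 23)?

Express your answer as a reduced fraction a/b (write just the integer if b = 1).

Answer: 1289565/4194304

Derivation:
Count via complement. Let g(t,s) = #length-t paths at position s with S_1..S_t all ≠ -5.
g(t,s) = g(t-1,s-1) + g(t-1,s+1) for s ≠ -5; g(t,-5) = 0.
t=0: g(0,0)=1
t=1: g(1,-1)=1 g(1,1)=1
t=2: g(2,-2)=1 g(2,0)=2 g(2,2)=1
t=3: g(3,-3)=1 g(3,-1)=3 g(3,1)=3 g(3,3)=1
t=4: g(4,-4)=1 g(4,-2)=4 g(4,0)=6 g(4,2)=4 g(4,4)=1
t=5: g(5,-3)=5 g(5,-1)=10 g(5,1)=10 g(5,3)=5 g(5,5)=1
t=6: g(6,-4)=5 g(6,-2)=15 g(6,0)=20 g(6,2)=15 g(6,4)=6 g(6,6)=1
t=7: g(7,-3)=20 g(7,-1)=35 g(7,1)=35 g(7,3)=21 g(7,5)=7 g(7,7)=1
t=8: g(8,-4)=20 g(8,-2)=55 g(8,0)=70 g(8,2)=56 g(8,4)=28 g(8,6)=8 g(8,8)=1
t=9: g(9,-3)=75 g(9,-1)=125 g(9,1)=126 g(9,3)=84 g(9,5)=36 g(9,7)=9 g(9,9)=1
t=10: g(10,-4)=75 g(10,-2)=200 g(10,0)=251 g(10,2)=210 g(10,4)=120 g(10,6)=45 g(10,8)=10 g(10,10)=1
t=11: g(11,-3)=275 g(11,-1)=451 g(11,1)=461 g(11,3)=330 g(11,5)=165 g(11,7)=55 g(11,9)=11 g(11,11)=1
t=12: g(12,-4)=275 g(12,-2)=726 g(12,0)=912 g(12,2)=791 g(12,4)=495 g(12,6)=220 g(12,8)=66 g(12,10)=12 g(12,12)=1
t=13: g(13,-3)=1001 g(13,-1)=1638 g(13,1)=1703 g(13,3)=1286 g(13,5)=715 g(13,7)=286 g(13,9)=78 g(13,11)=13 g(13,13)=1
t=14: g(14,-4)=1001 g(14,-2)=2639 g(14,0)=3341 g(14,2)=2989 g(14,4)=2001 g(14,6)=1001 g(14,8)=364 g(14,10)=91 g(14,12)=14 g(14,14)=1
t=15: g(15,-3)=3640 g(15,-1)=5980 g(15,1)=6330 g(15,3)=4990 g(15,5)=3002 g(15,7)=1365 g(15,9)=455 g(15,11)=105 g(15,13)=15 g(15,15)=1
t=16: g(16,-4)=3640 g(16,-2)=9620 g(16,0)=12310 g(16,2)=11320 g(16,4)=7992 g(16,6)=4367 g(16,8)=1820 g(16,10)=560 g(16,12)=120 g(16,14)=16 g(16,16)=1
t=17: g(17,-3)=13260 g(17,-1)=21930 g(17,1)=23630 g(17,3)=19312 g(17,5)=12359 g(17,7)=6187 g(17,9)=2380 g(17,11)=680 g(17,13)=136 g(17,15)=17 g(17,17)=1
t=18: g(18,-4)=13260 g(18,-2)=35190 g(18,0)=45560 g(18,2)=42942 g(18,4)=31671 g(18,6)=18546 g(18,8)=8567 g(18,10)=3060 g(18,12)=816 g(18,14)=153 g(18,16)=18 g(18,18)=1
t=19: g(19,-3)=48450 g(19,-1)=80750 g(19,1)=88502 g(19,3)=74613 g(19,5)=50217 g(19,7)=27113 g(19,9)=11627 g(19,11)=3876 g(19,13)=969 g(19,15)=171 g(19,17)=19 g(19,19)=1
t=20: g(20,-4)=48450 g(20,-2)=129200 g(20,0)=169252 g(20,2)=163115 g(20,4)=124830 g(20,6)=77330 g(20,8)=38740 g(20,10)=15503 g(20,12)=4845 g(20,14)=1140 g(20,16)=190 g(20,18)=20 g(20,20)=1
t=21: g(21,-3)=177650 g(21,-1)=298452 g(21,1)=332367 g(21,3)=287945 g(21,5)=202160 g(21,7)=116070 g(21,9)=54243 g(21,11)=20348 g(21,13)=5985 g(21,15)=1330 g(21,17)=210 g(21,19)=21 g(21,21)=1
t=22: g(22,-4)=177650 g(22,-2)=476102 g(22,0)=630819 g(22,2)=620312 g(22,4)=490105 g(22,6)=318230 g(22,8)=170313 g(22,10)=74591 g(22,12)=26333 g(22,14)=7315 g(22,16)=1540 g(22,18)=231 g(22,20)=22 g(22,22)=1
t=23: g(23,-3)=653752 g(23,-1)=1106921 g(23,1)=1251131 g(23,3)=1110417 g(23,5)=808335 g(23,7)=488543 g(23,9)=244904 g(23,11)=100924 g(23,13)=33648 g(23,15)=8855 g(23,17)=1771 g(23,19)=253 g(23,21)=23 g(23,23)=1
Paths never hitting -5: Σ_s g(23,s) = 5809478
Paths hitting -5: 2^23 - 5809478 = 2579130
P = 2579130/8388608 = 1289565/4194304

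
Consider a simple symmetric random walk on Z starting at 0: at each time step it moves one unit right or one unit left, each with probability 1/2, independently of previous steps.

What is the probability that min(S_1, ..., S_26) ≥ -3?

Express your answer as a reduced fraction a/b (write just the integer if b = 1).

Let f(t,s) = #length-t paths at position s with S_1..S_t all ≥ -3.
f(t,s) = f(t-1,s-1) + f(t-1,s+1) for s ≥ -3; f(t,s) = 0 for s < -3.
t=0: f(0,0)=1
t=1: f(1,-1)=1 f(1,1)=1
t=2: f(2,-2)=1 f(2,0)=2 f(2,2)=1
t=3: f(3,-3)=1 f(3,-1)=3 f(3,1)=3 f(3,3)=1
t=4: f(4,-2)=4 f(4,0)=6 f(4,2)=4 f(4,4)=1
t=5: f(5,-3)=4 f(5,-1)=10 f(5,1)=10 f(5,3)=5 f(5,5)=1
t=6: f(6,-2)=14 f(6,0)=20 f(6,2)=15 f(6,4)=6 f(6,6)=1
t=7: f(7,-3)=14 f(7,-1)=34 f(7,1)=35 f(7,3)=21 f(7,5)=7 f(7,7)=1
t=8: f(8,-2)=48 f(8,0)=69 f(8,2)=56 f(8,4)=28 f(8,6)=8 f(8,8)=1
t=9: f(9,-3)=48 f(9,-1)=117 f(9,1)=125 f(9,3)=84 f(9,5)=36 f(9,7)=9 f(9,9)=1
t=10: f(10,-2)=165 f(10,0)=242 f(10,2)=209 f(10,4)=120 f(10,6)=45 f(10,8)=10 f(10,10)=1
t=11: f(11,-3)=165 f(11,-1)=407 f(11,1)=451 f(11,3)=329 f(11,5)=165 f(11,7)=55 f(11,9)=11 f(11,11)=1
t=12: f(12,-2)=572 f(12,0)=858 f(12,2)=780 f(12,4)=494 f(12,6)=220 f(12,8)=66 f(12,10)=12 f(12,12)=1
t=13: f(13,-3)=572 f(13,-1)=1430 f(13,1)=1638 f(13,3)=1274 f(13,5)=714 f(13,7)=286 f(13,9)=78 f(13,11)=13 f(13,13)=1
t=14: f(14,-2)=2002 f(14,0)=3068 f(14,2)=2912 f(14,4)=1988 f(14,6)=1000 f(14,8)=364 f(14,10)=91 f(14,12)=14 f(14,14)=1
t=15: f(15,-3)=2002 f(15,-1)=5070 f(15,1)=5980 f(15,3)=4900 f(15,5)=2988 f(15,7)=1364 f(15,9)=455 f(15,11)=105 f(15,13)=15 f(15,15)=1
t=16: f(16,-2)=7072 f(16,0)=11050 f(16,2)=10880 f(16,4)=7888 f(16,6)=4352 f(16,8)=1819 f(16,10)=560 f(16,12)=120 f(16,14)=16 f(16,16)=1
t=17: f(17,-3)=7072 f(17,-1)=18122 f(17,1)=21930 f(17,3)=18768 f(17,5)=12240 f(17,7)=6171 f(17,9)=2379 f(17,11)=680 f(17,13)=136 f(17,15)=17 f(17,17)=1
t=18: f(18,-2)=25194 f(18,0)=40052 f(18,2)=40698 f(18,4)=31008 f(18,6)=18411 f(18,8)=8550 f(18,10)=3059 f(18,12)=816 f(18,14)=153 f(18,16)=18 f(18,18)=1
t=19: f(19,-3)=25194 f(19,-1)=65246 f(19,1)=80750 f(19,3)=71706 f(19,5)=49419 f(19,7)=26961 f(19,9)=11609 f(19,11)=3875 f(19,13)=969 f(19,15)=171 f(19,17)=19 f(19,19)=1
t=20: f(20,-2)=90440 f(20,0)=145996 f(20,2)=152456 f(20,4)=121125 f(20,6)=76380 f(20,8)=38570 f(20,10)=15484 f(20,12)=4844 f(20,14)=1140 f(20,16)=190 f(20,18)=20 f(20,20)=1
t=21: f(21,-3)=90440 f(21,-1)=236436 f(21,1)=298452 f(21,3)=273581 f(21,5)=197505 f(21,7)=114950 f(21,9)=54054 f(21,11)=20328 f(21,13)=5984 f(21,15)=1330 f(21,17)=210 f(21,19)=21 f(21,21)=1
t=22: f(22,-2)=326876 f(22,0)=534888 f(22,2)=572033 f(22,4)=471086 f(22,6)=312455 f(22,8)=169004 f(22,10)=74382 f(22,12)=26312 f(22,14)=7314 f(22,16)=1540 f(22,18)=231 f(22,20)=22 f(22,22)=1
t=23: f(23,-3)=326876 f(23,-1)=861764 f(23,1)=1106921 f(23,3)=1043119 f(23,5)=783541 f(23,7)=481459 f(23,9)=243386 f(23,11)=100694 f(23,13)=33626 f(23,15)=8854 f(23,17)=1771 f(23,19)=253 f(23,21)=23 f(23,23)=1
t=24: f(24,-2)=1188640 f(24,0)=1968685 f(24,2)=2150040 f(24,4)=1826660 f(24,6)=1265000 f(24,8)=724845 f(24,10)=344080 f(24,12)=134320 f(24,14)=42480 f(24,16)=10625 f(24,18)=2024 f(24,20)=276 f(24,22)=24 f(24,24)=1
t=25: f(25,-3)=1188640 f(25,-1)=3157325 f(25,1)=4118725 f(25,3)=3976700 f(25,5)=3091660 f(25,7)=1989845 f(25,9)=1068925 f(25,11)=478400 f(25,13)=176800 f(25,15)=53105 f(25,17)=12649 f(25,19)=2300 f(25,21)=300 f(25,23)=25 f(25,25)=1
t=26: f(26,-2)=4345965 f(26,0)=7276050 f(26,2)=8095425 f(26,4)=7068360 f(26,6)=5081505 f(26,8)=3058770 f(26,10)=1547325 f(26,12)=655200 f(26,14)=229905 f(26,16)=65754 f(26,18)=14949 f(26,20)=2600 f(26,22)=325 f(26,24)=26 f(26,26)=1
Σ_s f(26,s) = 37442160
P = 37442160/67108864 = 2340135/4194304

Answer: 2340135/4194304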